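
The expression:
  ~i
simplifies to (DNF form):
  ~i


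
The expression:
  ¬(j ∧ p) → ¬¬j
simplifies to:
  j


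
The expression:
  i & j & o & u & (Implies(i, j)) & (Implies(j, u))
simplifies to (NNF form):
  i & j & o & u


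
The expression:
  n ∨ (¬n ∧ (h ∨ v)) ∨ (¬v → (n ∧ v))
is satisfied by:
  {n: True, v: True, h: True}
  {n: True, v: True, h: False}
  {n: True, h: True, v: False}
  {n: True, h: False, v: False}
  {v: True, h: True, n: False}
  {v: True, h: False, n: False}
  {h: True, v: False, n: False}


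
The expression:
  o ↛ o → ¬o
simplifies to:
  True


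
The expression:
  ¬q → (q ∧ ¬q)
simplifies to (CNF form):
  q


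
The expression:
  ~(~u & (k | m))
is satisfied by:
  {u: True, k: False, m: False}
  {u: True, m: True, k: False}
  {u: True, k: True, m: False}
  {u: True, m: True, k: True}
  {m: False, k: False, u: False}


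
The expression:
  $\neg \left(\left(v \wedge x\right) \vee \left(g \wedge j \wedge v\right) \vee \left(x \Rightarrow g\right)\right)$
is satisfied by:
  {x: True, g: False, v: False}


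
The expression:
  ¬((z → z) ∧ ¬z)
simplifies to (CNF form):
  z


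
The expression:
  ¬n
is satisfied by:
  {n: False}


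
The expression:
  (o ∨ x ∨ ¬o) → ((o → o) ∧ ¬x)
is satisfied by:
  {x: False}


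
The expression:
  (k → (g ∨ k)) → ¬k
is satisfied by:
  {k: False}


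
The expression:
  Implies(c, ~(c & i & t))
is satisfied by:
  {c: False, t: False, i: False}
  {i: True, c: False, t: False}
  {t: True, c: False, i: False}
  {i: True, t: True, c: False}
  {c: True, i: False, t: False}
  {i: True, c: True, t: False}
  {t: True, c: True, i: False}


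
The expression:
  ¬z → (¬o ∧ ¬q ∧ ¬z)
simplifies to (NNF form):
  z ∨ (¬o ∧ ¬q)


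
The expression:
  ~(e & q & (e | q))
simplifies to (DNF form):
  ~e | ~q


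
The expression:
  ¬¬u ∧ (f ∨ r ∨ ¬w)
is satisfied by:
  {r: True, f: True, u: True, w: False}
  {r: True, u: True, w: False, f: False}
  {f: True, u: True, w: False, r: False}
  {u: True, f: False, w: False, r: False}
  {r: True, w: True, u: True, f: True}
  {r: True, w: True, u: True, f: False}
  {w: True, u: True, f: True, r: False}


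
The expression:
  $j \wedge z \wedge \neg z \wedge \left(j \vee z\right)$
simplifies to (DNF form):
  $\text{False}$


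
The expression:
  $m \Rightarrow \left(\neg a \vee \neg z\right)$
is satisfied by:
  {m: False, z: False, a: False}
  {a: True, m: False, z: False}
  {z: True, m: False, a: False}
  {a: True, z: True, m: False}
  {m: True, a: False, z: False}
  {a: True, m: True, z: False}
  {z: True, m: True, a: False}


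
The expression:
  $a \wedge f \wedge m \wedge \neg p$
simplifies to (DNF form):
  $a \wedge f \wedge m \wedge \neg p$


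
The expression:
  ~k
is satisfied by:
  {k: False}


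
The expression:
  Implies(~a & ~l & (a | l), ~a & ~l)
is always true.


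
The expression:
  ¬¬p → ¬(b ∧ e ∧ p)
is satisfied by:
  {p: False, e: False, b: False}
  {b: True, p: False, e: False}
  {e: True, p: False, b: False}
  {b: True, e: True, p: False}
  {p: True, b: False, e: False}
  {b: True, p: True, e: False}
  {e: True, p: True, b: False}


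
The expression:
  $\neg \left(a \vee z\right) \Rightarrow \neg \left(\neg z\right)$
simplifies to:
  $a \vee z$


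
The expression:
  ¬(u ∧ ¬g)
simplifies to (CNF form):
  g ∨ ¬u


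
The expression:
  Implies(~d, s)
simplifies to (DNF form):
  d | s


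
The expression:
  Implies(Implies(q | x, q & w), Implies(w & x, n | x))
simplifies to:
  True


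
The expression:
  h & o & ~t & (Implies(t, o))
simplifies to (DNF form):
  h & o & ~t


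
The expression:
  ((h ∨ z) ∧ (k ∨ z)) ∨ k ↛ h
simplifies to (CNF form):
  k ∨ z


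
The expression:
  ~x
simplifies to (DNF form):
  ~x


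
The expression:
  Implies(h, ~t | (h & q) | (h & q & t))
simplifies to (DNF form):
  q | ~h | ~t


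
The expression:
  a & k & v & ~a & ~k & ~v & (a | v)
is never true.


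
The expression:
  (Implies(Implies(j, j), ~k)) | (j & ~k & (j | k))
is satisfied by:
  {k: False}


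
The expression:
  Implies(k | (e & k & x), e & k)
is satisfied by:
  {e: True, k: False}
  {k: False, e: False}
  {k: True, e: True}


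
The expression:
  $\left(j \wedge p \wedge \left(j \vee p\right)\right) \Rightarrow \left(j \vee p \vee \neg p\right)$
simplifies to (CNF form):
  $\text{True}$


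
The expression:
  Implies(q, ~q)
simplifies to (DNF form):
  ~q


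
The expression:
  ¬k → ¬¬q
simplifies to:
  k ∨ q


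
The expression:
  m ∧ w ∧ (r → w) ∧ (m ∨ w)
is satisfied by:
  {m: True, w: True}


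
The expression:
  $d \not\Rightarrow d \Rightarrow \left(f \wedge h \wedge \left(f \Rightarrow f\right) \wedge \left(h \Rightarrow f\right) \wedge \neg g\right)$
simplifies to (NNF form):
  $\text{True}$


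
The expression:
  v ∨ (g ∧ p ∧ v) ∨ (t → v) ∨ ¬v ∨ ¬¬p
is always true.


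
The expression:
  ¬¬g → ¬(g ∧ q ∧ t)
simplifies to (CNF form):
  ¬g ∨ ¬q ∨ ¬t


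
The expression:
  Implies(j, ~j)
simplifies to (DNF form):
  ~j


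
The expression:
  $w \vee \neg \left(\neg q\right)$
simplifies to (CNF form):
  $q \vee w$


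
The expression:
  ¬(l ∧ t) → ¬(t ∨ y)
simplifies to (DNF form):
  (l ∧ t) ∨ (¬t ∧ ¬y)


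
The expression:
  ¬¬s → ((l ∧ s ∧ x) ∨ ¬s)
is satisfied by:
  {x: True, l: True, s: False}
  {x: True, l: False, s: False}
  {l: True, x: False, s: False}
  {x: False, l: False, s: False}
  {x: True, s: True, l: True}


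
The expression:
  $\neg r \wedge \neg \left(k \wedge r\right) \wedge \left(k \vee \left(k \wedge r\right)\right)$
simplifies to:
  $k \wedge \neg r$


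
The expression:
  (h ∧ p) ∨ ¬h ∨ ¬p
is always true.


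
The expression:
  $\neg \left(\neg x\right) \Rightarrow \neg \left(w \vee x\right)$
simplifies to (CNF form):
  $\neg x$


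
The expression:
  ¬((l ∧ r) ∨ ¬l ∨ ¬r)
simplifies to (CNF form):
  False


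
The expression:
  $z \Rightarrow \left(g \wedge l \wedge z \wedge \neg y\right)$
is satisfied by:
  {l: True, g: True, y: False, z: False}
  {l: True, g: False, y: False, z: False}
  {g: True, l: False, y: False, z: False}
  {l: False, g: False, y: False, z: False}
  {l: True, y: True, g: True, z: False}
  {l: True, y: True, g: False, z: False}
  {y: True, g: True, l: False, z: False}
  {y: True, g: False, l: False, z: False}
  {z: True, l: True, y: False, g: True}


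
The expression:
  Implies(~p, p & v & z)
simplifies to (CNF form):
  p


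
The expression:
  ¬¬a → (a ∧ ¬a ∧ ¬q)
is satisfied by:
  {a: False}


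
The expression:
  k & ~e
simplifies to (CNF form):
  k & ~e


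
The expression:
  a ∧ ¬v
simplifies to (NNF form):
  a ∧ ¬v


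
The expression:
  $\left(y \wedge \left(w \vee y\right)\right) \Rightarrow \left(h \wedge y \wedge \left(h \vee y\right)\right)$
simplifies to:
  $h \vee \neg y$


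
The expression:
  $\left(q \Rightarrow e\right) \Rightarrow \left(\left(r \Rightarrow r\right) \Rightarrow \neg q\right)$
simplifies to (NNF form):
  $\neg e \vee \neg q$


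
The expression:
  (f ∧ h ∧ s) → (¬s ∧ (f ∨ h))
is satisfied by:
  {s: False, h: False, f: False}
  {f: True, s: False, h: False}
  {h: True, s: False, f: False}
  {f: True, h: True, s: False}
  {s: True, f: False, h: False}
  {f: True, s: True, h: False}
  {h: True, s: True, f: False}


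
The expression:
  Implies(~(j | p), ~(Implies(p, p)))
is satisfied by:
  {p: True, j: True}
  {p: True, j: False}
  {j: True, p: False}


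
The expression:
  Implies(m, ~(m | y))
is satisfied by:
  {m: False}


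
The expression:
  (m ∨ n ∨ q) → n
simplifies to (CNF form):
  (n ∨ ¬m) ∧ (n ∨ ¬q)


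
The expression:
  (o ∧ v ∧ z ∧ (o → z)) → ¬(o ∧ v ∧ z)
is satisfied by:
  {o: False, v: False, z: False}
  {z: True, o: False, v: False}
  {v: True, o: False, z: False}
  {z: True, v: True, o: False}
  {o: True, z: False, v: False}
  {z: True, o: True, v: False}
  {v: True, o: True, z: False}


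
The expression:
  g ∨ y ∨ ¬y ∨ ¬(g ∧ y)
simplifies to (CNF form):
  True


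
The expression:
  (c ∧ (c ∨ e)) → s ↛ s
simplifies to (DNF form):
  ¬c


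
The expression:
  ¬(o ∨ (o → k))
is never true.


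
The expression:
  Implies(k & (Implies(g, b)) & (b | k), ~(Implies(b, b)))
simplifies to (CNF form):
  (g | ~k) & (~b | ~k)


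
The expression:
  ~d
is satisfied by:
  {d: False}


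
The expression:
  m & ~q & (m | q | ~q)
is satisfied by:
  {m: True, q: False}


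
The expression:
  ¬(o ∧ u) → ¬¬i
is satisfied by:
  {i: True, o: True, u: True}
  {i: True, o: True, u: False}
  {i: True, u: True, o: False}
  {i: True, u: False, o: False}
  {o: True, u: True, i: False}


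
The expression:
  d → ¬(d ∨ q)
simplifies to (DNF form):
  ¬d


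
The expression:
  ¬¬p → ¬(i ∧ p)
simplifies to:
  ¬i ∨ ¬p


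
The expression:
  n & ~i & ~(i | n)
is never true.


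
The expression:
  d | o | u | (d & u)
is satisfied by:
  {d: True, o: True, u: True}
  {d: True, o: True, u: False}
  {d: True, u: True, o: False}
  {d: True, u: False, o: False}
  {o: True, u: True, d: False}
  {o: True, u: False, d: False}
  {u: True, o: False, d: False}


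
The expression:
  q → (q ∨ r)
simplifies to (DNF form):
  True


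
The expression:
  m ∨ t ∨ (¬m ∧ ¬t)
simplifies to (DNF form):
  True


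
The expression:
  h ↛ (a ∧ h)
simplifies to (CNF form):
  h ∧ ¬a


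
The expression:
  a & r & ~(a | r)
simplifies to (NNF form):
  False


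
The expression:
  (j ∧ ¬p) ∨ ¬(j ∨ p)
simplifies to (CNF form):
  ¬p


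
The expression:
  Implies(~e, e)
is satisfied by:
  {e: True}


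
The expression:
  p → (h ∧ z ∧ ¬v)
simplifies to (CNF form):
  (h ∨ ¬p) ∧ (z ∨ ¬p) ∧ (¬p ∨ ¬v)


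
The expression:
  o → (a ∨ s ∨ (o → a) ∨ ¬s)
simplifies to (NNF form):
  True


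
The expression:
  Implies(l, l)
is always true.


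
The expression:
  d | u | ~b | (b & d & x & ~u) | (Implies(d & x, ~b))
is always true.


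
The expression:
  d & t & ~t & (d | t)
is never true.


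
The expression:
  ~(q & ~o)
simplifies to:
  o | ~q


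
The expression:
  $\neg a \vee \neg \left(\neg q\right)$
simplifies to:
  $q \vee \neg a$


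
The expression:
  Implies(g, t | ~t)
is always true.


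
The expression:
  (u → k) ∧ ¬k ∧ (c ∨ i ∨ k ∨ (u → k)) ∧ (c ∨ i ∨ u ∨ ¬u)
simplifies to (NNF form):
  ¬k ∧ ¬u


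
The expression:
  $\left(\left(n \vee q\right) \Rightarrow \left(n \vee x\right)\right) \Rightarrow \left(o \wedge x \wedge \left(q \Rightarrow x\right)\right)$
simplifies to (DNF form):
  $\left(o \wedge x\right) \vee \left(x \wedge \neg x\right) \vee \left(o \wedge q \wedge x\right) \vee \left(o \wedge q \wedge \neg n\right) \vee \left(o \wedge x \wedge \neg n\right) \vee \left(q \wedge x \wedge \neg x\right) \vee \left(q \wedge \neg n \wedge \neg x\right) \vee \left(x \wedge \neg n \wedge \neg x\right)$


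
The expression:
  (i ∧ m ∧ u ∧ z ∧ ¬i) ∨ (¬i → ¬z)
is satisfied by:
  {i: True, z: False}
  {z: False, i: False}
  {z: True, i: True}


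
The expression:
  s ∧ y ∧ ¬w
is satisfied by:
  {y: True, s: True, w: False}


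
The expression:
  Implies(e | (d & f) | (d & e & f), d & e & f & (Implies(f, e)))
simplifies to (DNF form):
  (d & e & f) | (~d & ~e) | (~e & ~f)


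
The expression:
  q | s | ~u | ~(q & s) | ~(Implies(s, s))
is always true.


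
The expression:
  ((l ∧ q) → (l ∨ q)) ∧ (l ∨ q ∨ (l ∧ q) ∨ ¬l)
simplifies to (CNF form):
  True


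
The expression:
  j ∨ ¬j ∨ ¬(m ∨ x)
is always true.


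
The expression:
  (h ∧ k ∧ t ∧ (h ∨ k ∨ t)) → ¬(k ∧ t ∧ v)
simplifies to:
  ¬h ∨ ¬k ∨ ¬t ∨ ¬v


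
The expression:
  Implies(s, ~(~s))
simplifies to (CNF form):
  True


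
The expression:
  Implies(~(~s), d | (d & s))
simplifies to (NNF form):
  d | ~s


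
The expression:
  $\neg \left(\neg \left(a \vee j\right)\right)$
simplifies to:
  $a \vee j$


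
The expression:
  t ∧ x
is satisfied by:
  {t: True, x: True}


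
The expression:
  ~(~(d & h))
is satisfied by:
  {h: True, d: True}


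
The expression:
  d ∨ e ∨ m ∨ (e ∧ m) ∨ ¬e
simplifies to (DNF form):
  True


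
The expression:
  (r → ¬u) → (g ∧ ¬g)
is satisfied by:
  {r: True, u: True}


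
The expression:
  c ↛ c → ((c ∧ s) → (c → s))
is always true.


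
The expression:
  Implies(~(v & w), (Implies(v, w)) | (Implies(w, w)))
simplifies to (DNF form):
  True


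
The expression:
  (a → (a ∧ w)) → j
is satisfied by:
  {a: True, j: True, w: False}
  {j: True, w: False, a: False}
  {a: True, j: True, w: True}
  {j: True, w: True, a: False}
  {a: True, w: False, j: False}


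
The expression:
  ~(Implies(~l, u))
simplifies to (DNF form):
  ~l & ~u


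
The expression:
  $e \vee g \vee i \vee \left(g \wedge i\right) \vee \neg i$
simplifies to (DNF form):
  $\text{True}$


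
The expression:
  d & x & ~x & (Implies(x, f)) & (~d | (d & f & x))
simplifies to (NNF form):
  False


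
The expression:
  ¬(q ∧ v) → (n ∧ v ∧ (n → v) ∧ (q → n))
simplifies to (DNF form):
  (n ∧ v) ∨ (q ∧ v)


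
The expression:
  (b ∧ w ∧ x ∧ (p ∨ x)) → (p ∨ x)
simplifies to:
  True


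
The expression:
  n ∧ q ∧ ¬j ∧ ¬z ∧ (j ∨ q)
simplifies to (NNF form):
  n ∧ q ∧ ¬j ∧ ¬z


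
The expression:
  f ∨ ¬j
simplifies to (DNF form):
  f ∨ ¬j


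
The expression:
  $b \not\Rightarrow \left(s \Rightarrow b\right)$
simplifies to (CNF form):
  $\text{False}$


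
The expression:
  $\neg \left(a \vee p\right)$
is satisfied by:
  {p: False, a: False}


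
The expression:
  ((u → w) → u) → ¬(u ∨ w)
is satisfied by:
  {u: False}


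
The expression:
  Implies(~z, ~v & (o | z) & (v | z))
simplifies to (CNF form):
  z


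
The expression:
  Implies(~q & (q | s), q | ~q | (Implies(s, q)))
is always true.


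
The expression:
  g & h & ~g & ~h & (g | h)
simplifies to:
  False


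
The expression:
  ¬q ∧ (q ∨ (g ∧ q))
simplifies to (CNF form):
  False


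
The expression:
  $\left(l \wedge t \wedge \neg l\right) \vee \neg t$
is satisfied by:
  {t: False}


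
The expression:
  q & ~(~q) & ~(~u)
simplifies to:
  q & u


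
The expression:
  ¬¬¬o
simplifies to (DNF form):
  ¬o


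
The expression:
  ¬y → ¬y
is always true.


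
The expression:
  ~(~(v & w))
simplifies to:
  v & w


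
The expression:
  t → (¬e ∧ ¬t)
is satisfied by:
  {t: False}


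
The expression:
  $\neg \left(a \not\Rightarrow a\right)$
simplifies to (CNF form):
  $\text{True}$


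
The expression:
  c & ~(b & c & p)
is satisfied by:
  {c: True, p: False, b: False}
  {c: True, b: True, p: False}
  {c: True, p: True, b: False}


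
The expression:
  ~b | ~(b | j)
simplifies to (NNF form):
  ~b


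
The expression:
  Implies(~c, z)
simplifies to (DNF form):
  c | z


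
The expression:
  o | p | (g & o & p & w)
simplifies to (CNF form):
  o | p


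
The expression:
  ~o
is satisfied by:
  {o: False}


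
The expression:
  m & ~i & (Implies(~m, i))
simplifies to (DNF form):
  m & ~i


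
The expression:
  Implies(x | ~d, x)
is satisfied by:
  {x: True, d: True}
  {x: True, d: False}
  {d: True, x: False}


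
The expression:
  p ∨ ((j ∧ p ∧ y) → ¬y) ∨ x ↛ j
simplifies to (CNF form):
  True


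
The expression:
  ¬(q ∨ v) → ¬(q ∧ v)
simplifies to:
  True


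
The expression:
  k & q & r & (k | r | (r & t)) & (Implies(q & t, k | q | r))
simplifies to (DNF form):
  k & q & r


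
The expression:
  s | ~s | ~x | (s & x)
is always true.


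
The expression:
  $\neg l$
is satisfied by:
  {l: False}


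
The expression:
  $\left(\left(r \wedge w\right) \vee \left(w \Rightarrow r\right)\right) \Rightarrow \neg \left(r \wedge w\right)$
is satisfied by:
  {w: False, r: False}
  {r: True, w: False}
  {w: True, r: False}


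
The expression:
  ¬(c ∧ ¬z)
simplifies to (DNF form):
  z ∨ ¬c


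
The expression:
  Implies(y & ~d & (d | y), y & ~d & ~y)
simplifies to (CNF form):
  d | ~y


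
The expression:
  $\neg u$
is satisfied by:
  {u: False}


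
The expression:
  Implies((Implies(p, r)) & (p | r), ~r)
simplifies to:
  ~r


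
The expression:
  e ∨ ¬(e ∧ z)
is always true.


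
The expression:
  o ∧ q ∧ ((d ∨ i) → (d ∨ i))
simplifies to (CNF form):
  o ∧ q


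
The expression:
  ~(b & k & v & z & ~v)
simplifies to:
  True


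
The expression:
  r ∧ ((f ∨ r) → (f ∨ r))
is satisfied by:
  {r: True}


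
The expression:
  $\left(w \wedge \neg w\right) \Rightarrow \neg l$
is always true.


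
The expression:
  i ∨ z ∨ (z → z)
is always true.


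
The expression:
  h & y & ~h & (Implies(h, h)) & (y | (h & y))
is never true.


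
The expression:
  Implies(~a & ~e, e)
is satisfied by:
  {a: True, e: True}
  {a: True, e: False}
  {e: True, a: False}


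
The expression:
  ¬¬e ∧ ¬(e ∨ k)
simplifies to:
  False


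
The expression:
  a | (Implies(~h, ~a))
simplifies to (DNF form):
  True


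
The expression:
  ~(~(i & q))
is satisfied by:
  {i: True, q: True}


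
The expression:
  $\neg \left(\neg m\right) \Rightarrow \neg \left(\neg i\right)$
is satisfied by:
  {i: True, m: False}
  {m: False, i: False}
  {m: True, i: True}


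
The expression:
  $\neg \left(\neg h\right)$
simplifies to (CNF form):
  $h$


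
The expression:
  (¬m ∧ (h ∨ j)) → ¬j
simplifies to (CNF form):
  m ∨ ¬j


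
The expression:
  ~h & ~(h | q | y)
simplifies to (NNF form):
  ~h & ~q & ~y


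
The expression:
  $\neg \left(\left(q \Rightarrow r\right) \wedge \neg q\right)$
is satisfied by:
  {q: True}


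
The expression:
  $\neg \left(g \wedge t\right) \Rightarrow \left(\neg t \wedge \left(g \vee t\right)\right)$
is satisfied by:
  {g: True}


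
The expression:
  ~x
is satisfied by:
  {x: False}


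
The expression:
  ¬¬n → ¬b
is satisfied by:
  {n: False, b: False}
  {b: True, n: False}
  {n: True, b: False}


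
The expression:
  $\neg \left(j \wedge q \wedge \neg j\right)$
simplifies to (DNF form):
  $\text{True}$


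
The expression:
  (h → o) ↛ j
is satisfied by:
  {o: True, h: False, j: False}
  {h: False, j: False, o: False}
  {o: True, h: True, j: False}


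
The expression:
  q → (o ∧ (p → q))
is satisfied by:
  {o: True, q: False}
  {q: False, o: False}
  {q: True, o: True}


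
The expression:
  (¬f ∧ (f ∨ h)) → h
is always true.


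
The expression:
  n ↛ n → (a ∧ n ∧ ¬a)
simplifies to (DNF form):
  True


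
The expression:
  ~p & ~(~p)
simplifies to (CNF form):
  False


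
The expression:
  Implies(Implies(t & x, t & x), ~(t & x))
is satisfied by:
  {t: False, x: False}
  {x: True, t: False}
  {t: True, x: False}


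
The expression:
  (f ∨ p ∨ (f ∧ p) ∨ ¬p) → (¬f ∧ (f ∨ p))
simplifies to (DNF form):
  p ∧ ¬f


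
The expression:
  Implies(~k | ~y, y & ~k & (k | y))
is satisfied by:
  {y: True}


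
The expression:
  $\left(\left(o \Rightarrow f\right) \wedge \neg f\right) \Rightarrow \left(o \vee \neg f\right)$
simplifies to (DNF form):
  $\text{True}$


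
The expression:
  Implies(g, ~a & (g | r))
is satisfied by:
  {g: False, a: False}
  {a: True, g: False}
  {g: True, a: False}


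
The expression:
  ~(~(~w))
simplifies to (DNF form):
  ~w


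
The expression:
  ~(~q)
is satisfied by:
  {q: True}


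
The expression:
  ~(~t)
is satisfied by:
  {t: True}


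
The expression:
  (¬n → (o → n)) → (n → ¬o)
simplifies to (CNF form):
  ¬n ∨ ¬o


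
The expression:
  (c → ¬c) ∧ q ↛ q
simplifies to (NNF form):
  False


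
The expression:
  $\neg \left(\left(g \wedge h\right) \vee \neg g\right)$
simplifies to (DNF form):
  $g \wedge \neg h$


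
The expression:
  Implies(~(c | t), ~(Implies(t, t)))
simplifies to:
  c | t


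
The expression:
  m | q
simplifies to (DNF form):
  m | q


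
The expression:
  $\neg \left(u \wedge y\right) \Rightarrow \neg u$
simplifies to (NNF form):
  $y \vee \neg u$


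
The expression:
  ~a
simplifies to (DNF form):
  ~a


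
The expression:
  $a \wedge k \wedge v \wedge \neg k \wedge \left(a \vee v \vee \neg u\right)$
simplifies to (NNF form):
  $\text{False}$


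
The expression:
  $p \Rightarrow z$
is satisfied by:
  {z: True, p: False}
  {p: False, z: False}
  {p: True, z: True}


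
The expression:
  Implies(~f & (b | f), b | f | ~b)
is always true.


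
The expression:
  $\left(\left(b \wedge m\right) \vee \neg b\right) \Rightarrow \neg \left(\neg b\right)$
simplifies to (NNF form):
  $b$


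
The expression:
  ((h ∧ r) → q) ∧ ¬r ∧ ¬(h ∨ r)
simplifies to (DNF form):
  ¬h ∧ ¬r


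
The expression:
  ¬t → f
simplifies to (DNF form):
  f ∨ t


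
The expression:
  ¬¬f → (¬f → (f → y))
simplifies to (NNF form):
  True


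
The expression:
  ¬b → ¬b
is always true.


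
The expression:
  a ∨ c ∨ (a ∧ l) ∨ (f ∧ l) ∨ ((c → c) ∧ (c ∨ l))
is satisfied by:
  {a: True, l: True, c: True}
  {a: True, l: True, c: False}
  {a: True, c: True, l: False}
  {a: True, c: False, l: False}
  {l: True, c: True, a: False}
  {l: True, c: False, a: False}
  {c: True, l: False, a: False}


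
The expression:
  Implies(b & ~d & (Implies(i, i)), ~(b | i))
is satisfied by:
  {d: True, b: False}
  {b: False, d: False}
  {b: True, d: True}


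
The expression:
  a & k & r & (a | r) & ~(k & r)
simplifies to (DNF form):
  False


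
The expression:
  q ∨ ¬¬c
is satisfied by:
  {q: True, c: True}
  {q: True, c: False}
  {c: True, q: False}


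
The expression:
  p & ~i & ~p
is never true.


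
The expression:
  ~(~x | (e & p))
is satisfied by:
  {x: True, p: False, e: False}
  {e: True, x: True, p: False}
  {p: True, x: True, e: False}


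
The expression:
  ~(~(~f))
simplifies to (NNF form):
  ~f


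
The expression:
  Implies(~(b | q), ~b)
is always true.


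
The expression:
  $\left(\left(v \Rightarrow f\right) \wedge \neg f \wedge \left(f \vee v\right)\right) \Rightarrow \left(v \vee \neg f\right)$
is always true.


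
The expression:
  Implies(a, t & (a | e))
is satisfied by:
  {t: True, a: False}
  {a: False, t: False}
  {a: True, t: True}


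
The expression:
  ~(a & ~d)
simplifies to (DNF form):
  d | ~a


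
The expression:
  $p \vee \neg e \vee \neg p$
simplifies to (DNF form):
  $\text{True}$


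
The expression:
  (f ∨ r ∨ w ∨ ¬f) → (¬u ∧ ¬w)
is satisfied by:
  {u: False, w: False}


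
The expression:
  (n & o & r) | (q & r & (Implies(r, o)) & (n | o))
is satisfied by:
  {r: True, n: True, q: True, o: True}
  {r: True, n: True, o: True, q: False}
  {r: True, q: True, o: True, n: False}


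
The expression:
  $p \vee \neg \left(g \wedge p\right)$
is always true.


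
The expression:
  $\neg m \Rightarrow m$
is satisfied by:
  {m: True}


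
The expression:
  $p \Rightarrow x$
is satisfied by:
  {x: True, p: False}
  {p: False, x: False}
  {p: True, x: True}


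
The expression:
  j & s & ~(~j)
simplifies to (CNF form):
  j & s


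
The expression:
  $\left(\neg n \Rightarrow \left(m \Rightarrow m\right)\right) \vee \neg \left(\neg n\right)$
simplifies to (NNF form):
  $\text{True}$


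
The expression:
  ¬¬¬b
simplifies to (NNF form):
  ¬b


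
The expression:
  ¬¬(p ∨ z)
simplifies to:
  p ∨ z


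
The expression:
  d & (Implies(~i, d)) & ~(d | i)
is never true.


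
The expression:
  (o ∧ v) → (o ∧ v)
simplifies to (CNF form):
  True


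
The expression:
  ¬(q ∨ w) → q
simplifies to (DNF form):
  q ∨ w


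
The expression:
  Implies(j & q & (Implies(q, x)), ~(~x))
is always true.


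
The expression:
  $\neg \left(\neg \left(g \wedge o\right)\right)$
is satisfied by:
  {g: True, o: True}


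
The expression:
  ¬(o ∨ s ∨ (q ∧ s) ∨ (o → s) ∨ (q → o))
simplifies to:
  False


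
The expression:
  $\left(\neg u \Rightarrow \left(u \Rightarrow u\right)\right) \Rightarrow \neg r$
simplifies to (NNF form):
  $\neg r$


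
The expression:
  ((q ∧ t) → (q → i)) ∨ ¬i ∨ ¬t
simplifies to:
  True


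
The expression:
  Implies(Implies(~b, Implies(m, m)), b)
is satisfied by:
  {b: True}


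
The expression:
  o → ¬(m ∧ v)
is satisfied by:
  {m: False, o: False, v: False}
  {v: True, m: False, o: False}
  {o: True, m: False, v: False}
  {v: True, o: True, m: False}
  {m: True, v: False, o: False}
  {v: True, m: True, o: False}
  {o: True, m: True, v: False}


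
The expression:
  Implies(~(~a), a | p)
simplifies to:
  True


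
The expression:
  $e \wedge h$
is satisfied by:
  {h: True, e: True}


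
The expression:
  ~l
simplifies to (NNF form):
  ~l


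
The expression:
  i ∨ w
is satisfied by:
  {i: True, w: True}
  {i: True, w: False}
  {w: True, i: False}


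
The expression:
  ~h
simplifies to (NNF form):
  ~h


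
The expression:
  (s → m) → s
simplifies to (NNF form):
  s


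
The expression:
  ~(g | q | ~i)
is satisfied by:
  {i: True, q: False, g: False}


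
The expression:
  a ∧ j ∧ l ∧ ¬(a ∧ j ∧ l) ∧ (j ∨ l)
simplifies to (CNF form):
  False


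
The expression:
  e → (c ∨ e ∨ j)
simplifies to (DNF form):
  True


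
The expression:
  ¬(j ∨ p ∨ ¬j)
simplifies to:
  False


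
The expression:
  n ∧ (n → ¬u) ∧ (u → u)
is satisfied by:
  {n: True, u: False}


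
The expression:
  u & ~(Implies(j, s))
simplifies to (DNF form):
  j & u & ~s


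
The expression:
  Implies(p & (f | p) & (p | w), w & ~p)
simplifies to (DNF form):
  ~p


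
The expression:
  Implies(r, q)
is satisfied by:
  {q: True, r: False}
  {r: False, q: False}
  {r: True, q: True}


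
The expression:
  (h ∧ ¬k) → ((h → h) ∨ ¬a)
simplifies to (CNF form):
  True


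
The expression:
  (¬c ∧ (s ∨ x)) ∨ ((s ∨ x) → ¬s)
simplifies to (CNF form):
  ¬c ∨ ¬s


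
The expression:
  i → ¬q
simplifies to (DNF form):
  ¬i ∨ ¬q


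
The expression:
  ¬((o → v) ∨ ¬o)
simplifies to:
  o ∧ ¬v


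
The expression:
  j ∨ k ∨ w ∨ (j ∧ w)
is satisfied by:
  {k: True, w: True, j: True}
  {k: True, w: True, j: False}
  {k: True, j: True, w: False}
  {k: True, j: False, w: False}
  {w: True, j: True, k: False}
  {w: True, j: False, k: False}
  {j: True, w: False, k: False}


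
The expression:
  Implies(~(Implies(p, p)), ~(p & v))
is always true.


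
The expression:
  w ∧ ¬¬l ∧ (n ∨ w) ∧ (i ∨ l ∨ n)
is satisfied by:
  {w: True, l: True}


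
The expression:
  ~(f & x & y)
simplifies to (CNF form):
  ~f | ~x | ~y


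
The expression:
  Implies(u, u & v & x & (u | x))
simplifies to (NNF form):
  ~u | (v & x)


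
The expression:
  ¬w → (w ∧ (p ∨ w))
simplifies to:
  w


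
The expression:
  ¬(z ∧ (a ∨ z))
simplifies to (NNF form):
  ¬z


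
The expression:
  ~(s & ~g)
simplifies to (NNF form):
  g | ~s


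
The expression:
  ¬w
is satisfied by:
  {w: False}


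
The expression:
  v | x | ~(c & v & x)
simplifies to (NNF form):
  True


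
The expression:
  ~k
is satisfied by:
  {k: False}


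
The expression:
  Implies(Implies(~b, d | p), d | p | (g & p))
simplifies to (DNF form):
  d | p | ~b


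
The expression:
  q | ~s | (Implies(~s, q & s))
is always true.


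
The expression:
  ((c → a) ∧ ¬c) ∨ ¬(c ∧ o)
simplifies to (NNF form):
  ¬c ∨ ¬o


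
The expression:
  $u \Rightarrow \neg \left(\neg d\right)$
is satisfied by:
  {d: True, u: False}
  {u: False, d: False}
  {u: True, d: True}


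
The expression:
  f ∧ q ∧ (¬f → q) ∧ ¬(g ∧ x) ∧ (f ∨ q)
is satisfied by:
  {f: True, q: True, g: False, x: False}
  {f: True, x: True, q: True, g: False}
  {f: True, g: True, q: True, x: False}


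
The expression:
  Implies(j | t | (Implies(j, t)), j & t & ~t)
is never true.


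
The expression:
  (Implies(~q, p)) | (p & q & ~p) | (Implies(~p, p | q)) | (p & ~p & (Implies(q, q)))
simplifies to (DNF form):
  p | q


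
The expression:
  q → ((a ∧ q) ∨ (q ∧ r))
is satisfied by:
  {r: True, a: True, q: False}
  {r: True, q: False, a: False}
  {a: True, q: False, r: False}
  {a: False, q: False, r: False}
  {r: True, a: True, q: True}
  {r: True, q: True, a: False}
  {a: True, q: True, r: False}


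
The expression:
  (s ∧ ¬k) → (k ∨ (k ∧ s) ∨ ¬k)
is always true.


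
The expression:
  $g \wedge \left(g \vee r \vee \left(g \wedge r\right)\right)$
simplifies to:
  $g$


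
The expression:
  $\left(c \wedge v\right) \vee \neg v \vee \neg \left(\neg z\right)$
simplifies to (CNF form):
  $c \vee z \vee \neg v$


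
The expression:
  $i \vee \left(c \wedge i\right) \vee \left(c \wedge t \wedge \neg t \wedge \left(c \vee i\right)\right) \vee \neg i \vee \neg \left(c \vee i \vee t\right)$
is always true.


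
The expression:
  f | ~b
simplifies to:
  f | ~b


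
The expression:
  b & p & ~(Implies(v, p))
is never true.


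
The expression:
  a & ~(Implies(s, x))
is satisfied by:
  {a: True, s: True, x: False}


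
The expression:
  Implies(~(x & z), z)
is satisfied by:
  {z: True}


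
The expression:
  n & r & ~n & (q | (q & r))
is never true.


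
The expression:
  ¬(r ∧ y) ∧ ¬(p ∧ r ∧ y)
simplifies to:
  ¬r ∨ ¬y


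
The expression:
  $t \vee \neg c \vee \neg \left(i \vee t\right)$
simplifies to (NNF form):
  $t \vee \neg c \vee \neg i$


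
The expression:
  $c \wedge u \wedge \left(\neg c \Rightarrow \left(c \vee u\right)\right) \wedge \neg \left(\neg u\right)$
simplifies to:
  $c \wedge u$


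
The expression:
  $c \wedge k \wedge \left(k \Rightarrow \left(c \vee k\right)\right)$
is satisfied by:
  {c: True, k: True}


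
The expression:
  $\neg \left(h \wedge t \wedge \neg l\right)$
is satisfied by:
  {l: True, h: False, t: False}
  {h: False, t: False, l: False}
  {l: True, t: True, h: False}
  {t: True, h: False, l: False}
  {l: True, h: True, t: False}
  {h: True, l: False, t: False}
  {l: True, t: True, h: True}


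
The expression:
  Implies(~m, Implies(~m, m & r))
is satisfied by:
  {m: True}


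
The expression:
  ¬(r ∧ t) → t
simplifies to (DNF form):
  t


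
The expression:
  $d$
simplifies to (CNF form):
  $d$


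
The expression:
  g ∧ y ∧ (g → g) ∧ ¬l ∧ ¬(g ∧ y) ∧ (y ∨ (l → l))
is never true.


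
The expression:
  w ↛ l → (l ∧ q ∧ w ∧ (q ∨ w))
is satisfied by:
  {l: True, w: False}
  {w: False, l: False}
  {w: True, l: True}


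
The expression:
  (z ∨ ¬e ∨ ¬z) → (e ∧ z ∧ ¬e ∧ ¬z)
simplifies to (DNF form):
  False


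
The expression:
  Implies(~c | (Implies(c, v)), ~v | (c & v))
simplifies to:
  c | ~v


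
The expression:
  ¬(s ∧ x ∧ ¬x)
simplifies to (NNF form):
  True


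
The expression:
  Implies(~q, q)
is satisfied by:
  {q: True}


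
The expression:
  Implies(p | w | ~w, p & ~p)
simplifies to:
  False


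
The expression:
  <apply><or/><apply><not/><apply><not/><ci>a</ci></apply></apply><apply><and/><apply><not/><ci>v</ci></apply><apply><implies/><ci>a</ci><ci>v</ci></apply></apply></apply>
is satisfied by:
  {a: True, v: False}
  {v: False, a: False}
  {v: True, a: True}


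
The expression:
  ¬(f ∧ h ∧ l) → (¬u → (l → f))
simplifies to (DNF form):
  f ∨ u ∨ ¬l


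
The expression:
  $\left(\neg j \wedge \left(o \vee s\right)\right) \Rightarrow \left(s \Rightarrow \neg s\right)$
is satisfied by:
  {j: True, s: False}
  {s: False, j: False}
  {s: True, j: True}


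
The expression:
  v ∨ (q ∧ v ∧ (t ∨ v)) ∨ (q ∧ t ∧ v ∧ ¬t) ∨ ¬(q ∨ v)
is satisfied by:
  {v: True, q: False}
  {q: False, v: False}
  {q: True, v: True}


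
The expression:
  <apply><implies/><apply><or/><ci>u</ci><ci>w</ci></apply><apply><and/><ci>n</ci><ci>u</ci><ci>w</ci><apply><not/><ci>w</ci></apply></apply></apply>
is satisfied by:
  {u: False, w: False}


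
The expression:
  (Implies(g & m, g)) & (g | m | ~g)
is always true.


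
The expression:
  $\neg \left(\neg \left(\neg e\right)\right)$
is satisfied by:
  {e: False}


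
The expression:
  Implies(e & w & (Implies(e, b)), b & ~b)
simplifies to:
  ~b | ~e | ~w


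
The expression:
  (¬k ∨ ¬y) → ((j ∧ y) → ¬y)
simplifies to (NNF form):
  k ∨ ¬j ∨ ¬y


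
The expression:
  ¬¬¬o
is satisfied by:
  {o: False}


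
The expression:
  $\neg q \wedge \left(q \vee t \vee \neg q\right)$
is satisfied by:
  {q: False}


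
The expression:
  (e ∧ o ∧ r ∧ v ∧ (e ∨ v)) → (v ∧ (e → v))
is always true.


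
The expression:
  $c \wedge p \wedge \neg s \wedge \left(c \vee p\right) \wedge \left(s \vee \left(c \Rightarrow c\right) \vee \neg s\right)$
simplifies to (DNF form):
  $c \wedge p \wedge \neg s$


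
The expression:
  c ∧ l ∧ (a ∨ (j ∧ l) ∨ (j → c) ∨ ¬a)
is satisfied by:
  {c: True, l: True}


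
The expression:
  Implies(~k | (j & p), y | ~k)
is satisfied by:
  {y: True, p: False, k: False, j: False}
  {y: False, p: False, k: False, j: False}
  {j: True, y: True, p: False, k: False}
  {j: True, y: False, p: False, k: False}
  {y: True, k: True, j: False, p: False}
  {k: True, j: False, p: False, y: False}
  {j: True, k: True, y: True, p: False}
  {j: True, k: True, y: False, p: False}
  {y: True, p: True, j: False, k: False}
  {p: True, j: False, k: False, y: False}
  {y: True, j: True, p: True, k: False}
  {j: True, p: True, y: False, k: False}
  {y: True, k: True, p: True, j: False}
  {k: True, p: True, j: False, y: False}
  {j: True, k: True, p: True, y: True}


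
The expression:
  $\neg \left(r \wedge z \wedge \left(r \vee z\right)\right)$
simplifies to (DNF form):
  $\neg r \vee \neg z$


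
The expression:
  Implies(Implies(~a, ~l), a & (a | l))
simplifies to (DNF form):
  a | l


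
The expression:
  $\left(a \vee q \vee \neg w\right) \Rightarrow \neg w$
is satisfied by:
  {q: False, w: False, a: False}
  {a: True, q: False, w: False}
  {q: True, a: False, w: False}
  {a: True, q: True, w: False}
  {w: True, a: False, q: False}


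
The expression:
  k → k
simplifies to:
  True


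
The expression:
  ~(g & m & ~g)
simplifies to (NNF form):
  True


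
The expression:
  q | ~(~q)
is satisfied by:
  {q: True}


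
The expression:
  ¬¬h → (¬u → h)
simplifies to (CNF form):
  True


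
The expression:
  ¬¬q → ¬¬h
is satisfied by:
  {h: True, q: False}
  {q: False, h: False}
  {q: True, h: True}


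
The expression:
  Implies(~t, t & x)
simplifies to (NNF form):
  t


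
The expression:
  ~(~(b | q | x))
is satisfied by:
  {b: True, q: True, x: True}
  {b: True, q: True, x: False}
  {b: True, x: True, q: False}
  {b: True, x: False, q: False}
  {q: True, x: True, b: False}
  {q: True, x: False, b: False}
  {x: True, q: False, b: False}


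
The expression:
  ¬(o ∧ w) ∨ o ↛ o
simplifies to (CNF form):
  ¬o ∨ ¬w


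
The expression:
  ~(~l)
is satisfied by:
  {l: True}


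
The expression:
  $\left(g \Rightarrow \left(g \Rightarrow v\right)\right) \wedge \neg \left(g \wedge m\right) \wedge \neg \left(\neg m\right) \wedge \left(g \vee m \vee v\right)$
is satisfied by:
  {m: True, g: False}


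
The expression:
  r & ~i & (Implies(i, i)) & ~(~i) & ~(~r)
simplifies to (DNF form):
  False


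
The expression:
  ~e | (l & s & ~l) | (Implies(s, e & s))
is always true.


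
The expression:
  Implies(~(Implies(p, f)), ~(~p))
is always true.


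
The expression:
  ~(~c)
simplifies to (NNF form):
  c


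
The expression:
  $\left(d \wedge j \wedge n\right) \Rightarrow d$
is always true.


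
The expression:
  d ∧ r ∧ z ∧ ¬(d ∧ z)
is never true.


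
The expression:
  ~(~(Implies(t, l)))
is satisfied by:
  {l: True, t: False}
  {t: False, l: False}
  {t: True, l: True}


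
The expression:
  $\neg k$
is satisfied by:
  {k: False}


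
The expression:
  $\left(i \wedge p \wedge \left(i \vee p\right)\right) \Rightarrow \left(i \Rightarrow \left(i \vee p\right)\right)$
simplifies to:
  $\text{True}$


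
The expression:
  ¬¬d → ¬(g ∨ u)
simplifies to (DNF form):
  (¬g ∧ ¬u) ∨ ¬d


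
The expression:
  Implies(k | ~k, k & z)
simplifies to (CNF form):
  k & z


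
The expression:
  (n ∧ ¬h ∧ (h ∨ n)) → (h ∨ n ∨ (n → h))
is always true.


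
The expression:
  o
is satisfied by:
  {o: True}


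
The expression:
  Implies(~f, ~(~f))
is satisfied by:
  {f: True}


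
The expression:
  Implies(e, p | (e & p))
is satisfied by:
  {p: True, e: False}
  {e: False, p: False}
  {e: True, p: True}


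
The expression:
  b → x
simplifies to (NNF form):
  x ∨ ¬b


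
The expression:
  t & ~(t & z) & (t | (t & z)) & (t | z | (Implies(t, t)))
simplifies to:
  t & ~z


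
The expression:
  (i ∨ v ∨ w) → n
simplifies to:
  n ∨ (¬i ∧ ¬v ∧ ¬w)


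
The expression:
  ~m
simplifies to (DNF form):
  ~m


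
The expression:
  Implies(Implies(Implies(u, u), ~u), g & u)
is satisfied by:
  {u: True}


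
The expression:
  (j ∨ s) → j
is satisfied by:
  {j: True, s: False}
  {s: False, j: False}
  {s: True, j: True}


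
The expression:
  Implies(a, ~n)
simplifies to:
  ~a | ~n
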